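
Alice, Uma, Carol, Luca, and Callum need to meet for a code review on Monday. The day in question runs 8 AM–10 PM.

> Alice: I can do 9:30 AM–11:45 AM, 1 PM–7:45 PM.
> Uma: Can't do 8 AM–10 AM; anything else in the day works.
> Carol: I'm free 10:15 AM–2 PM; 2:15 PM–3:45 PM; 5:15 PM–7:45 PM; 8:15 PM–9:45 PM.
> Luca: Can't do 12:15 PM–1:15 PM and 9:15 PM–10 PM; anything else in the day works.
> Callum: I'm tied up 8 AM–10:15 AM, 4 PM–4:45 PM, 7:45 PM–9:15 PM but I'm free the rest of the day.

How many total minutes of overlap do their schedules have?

375

Alice free: 09:30-11:45, 13:00-19:45.
Uma free: 10:00-22:00 (invert busy blocks within the working day).
Carol free: 10:15-14:00, 14:15-15:45, 17:15-19:45, 20:15-21:45.
Luca free: 08:00-12:15, 13:15-21:15 (invert busy blocks within the working day).
Callum free: 10:15-16:00, 16:45-19:45, 21:15-22:00 (invert busy blocks within the working day).
Alice ∩ Uma: 10:00-11:45, 13:00-19:45.
Alice ∩ Uma ∩ Carol: 10:15-11:45, 13:00-14:00, 14:15-15:45, 17:15-19:45.
Alice ∩ Uma ∩ Carol ∩ Luca: 10:15-11:45, 13:15-14:00, 14:15-15:45, 17:15-19:45.
Alice ∩ Uma ∩ Carol ∩ Luca ∩ Callum: 10:15-11:45, 13:15-14:00, 14:15-15:45, 17:15-19:45.
So the common availability across everyone is 10:15-11:45, 13:15-14:00, 14:15-15:45, 17:15-19:45.
Summing the common windows: 90 + 45 + 90 + 150 = 375 minutes.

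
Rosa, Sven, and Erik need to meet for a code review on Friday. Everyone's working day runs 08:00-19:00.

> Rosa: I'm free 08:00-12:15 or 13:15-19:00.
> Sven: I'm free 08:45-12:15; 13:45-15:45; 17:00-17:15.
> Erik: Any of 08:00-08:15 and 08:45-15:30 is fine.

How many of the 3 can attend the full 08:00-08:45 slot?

1

Rosa can make the full 08:00-08:45 slot — that's 1.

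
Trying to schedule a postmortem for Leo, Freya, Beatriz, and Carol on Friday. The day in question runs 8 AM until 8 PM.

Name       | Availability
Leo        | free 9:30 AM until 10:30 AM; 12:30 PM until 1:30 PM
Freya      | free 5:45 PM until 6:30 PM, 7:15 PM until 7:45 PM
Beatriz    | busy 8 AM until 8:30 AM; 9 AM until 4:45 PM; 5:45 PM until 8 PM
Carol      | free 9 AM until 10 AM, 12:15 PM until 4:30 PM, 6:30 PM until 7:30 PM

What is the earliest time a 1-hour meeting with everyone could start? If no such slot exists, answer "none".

Leo free: 09:30-10:30, 12:30-13:30.
Freya free: 17:45-18:30, 19:15-19:45.
Beatriz free: 08:30-09:00, 16:45-17:45 (invert busy blocks within the working day).
Carol free: 09:00-10:00, 12:15-16:30, 18:30-19:30.
Leo ∩ Freya: ∅.
Leo ∩ Freya ∩ Beatriz: ∅.
Leo ∩ Freya ∩ Beatriz ∩ Carol: ∅.
There is no time when everyone is free.
No common window is at least 60 minutes long.

none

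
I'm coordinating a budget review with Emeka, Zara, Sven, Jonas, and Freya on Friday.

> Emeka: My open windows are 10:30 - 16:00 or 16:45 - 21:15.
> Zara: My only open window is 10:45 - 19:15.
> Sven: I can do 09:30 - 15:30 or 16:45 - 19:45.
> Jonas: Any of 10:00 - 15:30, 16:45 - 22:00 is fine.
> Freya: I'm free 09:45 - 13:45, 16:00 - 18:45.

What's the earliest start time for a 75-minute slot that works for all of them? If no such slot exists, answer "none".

10:45

Emeka ∩ Zara: 10:45-16:00, 16:45-19:15.
Emeka ∩ Zara ∩ Sven: 10:45-15:30, 16:45-19:15.
Emeka ∩ Zara ∩ Sven ∩ Jonas: 10:45-15:30, 16:45-19:15.
Emeka ∩ Zara ∩ Sven ∩ Jonas ∩ Freya: 10:45-13:45, 16:45-18:45.
So the common availability across everyone is 10:45-13:45, 16:45-18:45.
The first common window of at least 75 minutes is 10:45-13:45, so the earliest start is 10:45.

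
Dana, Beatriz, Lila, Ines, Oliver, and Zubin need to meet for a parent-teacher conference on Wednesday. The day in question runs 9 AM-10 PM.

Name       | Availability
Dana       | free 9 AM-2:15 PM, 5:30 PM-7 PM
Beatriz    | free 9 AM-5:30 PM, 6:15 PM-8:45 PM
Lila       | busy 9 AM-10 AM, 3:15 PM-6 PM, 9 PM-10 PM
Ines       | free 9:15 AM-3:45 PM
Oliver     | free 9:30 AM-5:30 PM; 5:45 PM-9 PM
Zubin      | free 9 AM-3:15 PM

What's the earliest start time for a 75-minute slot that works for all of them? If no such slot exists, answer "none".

10:00

Dana free: 09:00-14:15, 17:30-19:00.
Beatriz free: 09:00-17:30, 18:15-20:45.
Lila free: 10:00-15:15, 18:00-21:00 (invert busy blocks within the working day).
Ines free: 09:15-15:45.
Oliver free: 09:30-17:30, 17:45-21:00.
Zubin free: 09:00-15:15.
Dana ∩ Beatriz: 09:00-14:15, 18:15-19:00.
Dana ∩ Beatriz ∩ Lila: 10:00-14:15, 18:15-19:00.
Dana ∩ Beatriz ∩ Lila ∩ Ines: 10:00-14:15.
Dana ∩ Beatriz ∩ Lila ∩ Ines ∩ Oliver: 10:00-14:15.
Dana ∩ Beatriz ∩ Lila ∩ Ines ∩ Oliver ∩ Zubin: 10:00-14:15.
The first common window of at least 75 minutes is 10:00-14:15, so the earliest start is 10:00.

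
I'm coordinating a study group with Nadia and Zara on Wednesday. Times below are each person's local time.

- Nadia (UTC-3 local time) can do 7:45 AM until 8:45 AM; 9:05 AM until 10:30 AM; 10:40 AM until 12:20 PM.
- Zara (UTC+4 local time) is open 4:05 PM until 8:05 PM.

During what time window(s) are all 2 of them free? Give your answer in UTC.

Nadia in UTC: 10:45-11:45, 12:05-13:30, 13:40-15:20 (add 3h to convert from UTC-3).
Zara in UTC: 12:05-16:05 (subtract 4h to convert from UTC+4).
Nadia ∩ Zara: 12:05-13:30, 13:40-15:20.
So the common availability across everyone is 12:05-13:30, 13:40-15:20.

12:05-13:30, 13:40-15:20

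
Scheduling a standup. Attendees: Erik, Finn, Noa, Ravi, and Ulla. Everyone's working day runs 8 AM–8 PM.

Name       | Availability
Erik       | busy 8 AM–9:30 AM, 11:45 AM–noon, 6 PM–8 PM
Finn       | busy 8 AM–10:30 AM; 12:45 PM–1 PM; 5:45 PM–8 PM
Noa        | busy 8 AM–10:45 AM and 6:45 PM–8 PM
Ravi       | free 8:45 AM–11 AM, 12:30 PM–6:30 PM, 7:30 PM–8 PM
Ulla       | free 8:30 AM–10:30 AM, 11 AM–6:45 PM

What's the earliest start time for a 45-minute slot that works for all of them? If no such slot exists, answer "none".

13:00

Erik free: 09:30-11:45, 12:00-18:00 (invert busy blocks within the working day).
Finn free: 10:30-12:45, 13:00-17:45 (invert busy blocks within the working day).
Noa free: 10:45-18:45 (invert busy blocks within the working day).
Ravi free: 08:45-11:00, 12:30-18:30, 19:30-20:00.
Ulla free: 08:30-10:30, 11:00-18:45.
Erik ∩ Finn: 10:30-11:45, 12:00-12:45, 13:00-17:45.
Erik ∩ Finn ∩ Noa: 10:45-11:45, 12:00-12:45, 13:00-17:45.
Erik ∩ Finn ∩ Noa ∩ Ravi: 10:45-11:00, 12:30-12:45, 13:00-17:45.
Erik ∩ Finn ∩ Noa ∩ Ravi ∩ Ulla: 12:30-12:45, 13:00-17:45.
So the common availability across everyone is 12:30-12:45, 13:00-17:45.
The first common window of at least 45 minutes is 13:00-17:45, so the earliest start is 13:00.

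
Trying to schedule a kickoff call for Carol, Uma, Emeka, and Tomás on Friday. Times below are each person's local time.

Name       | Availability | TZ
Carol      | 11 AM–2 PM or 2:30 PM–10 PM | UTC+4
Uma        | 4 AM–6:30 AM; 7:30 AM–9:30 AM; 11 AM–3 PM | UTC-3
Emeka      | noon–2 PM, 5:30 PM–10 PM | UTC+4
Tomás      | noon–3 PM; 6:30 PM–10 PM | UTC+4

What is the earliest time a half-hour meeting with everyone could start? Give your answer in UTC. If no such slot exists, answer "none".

Carol in UTC: 07:00-10:00, 10:30-18:00 (subtract 4h to convert from UTC+4).
Uma in UTC: 07:00-09:30, 10:30-12:30, 14:00-18:00 (add 3h to convert from UTC-3).
Emeka in UTC: 08:00-10:00, 13:30-18:00 (subtract 4h to convert from UTC+4).
Tomás in UTC: 08:00-11:00, 14:30-18:00 (subtract 4h to convert from UTC+4).
Carol ∩ Uma: 07:00-09:30, 10:30-12:30, 14:00-18:00.
Carol ∩ Uma ∩ Emeka: 08:00-09:30, 14:00-18:00.
Carol ∩ Uma ∩ Emeka ∩ Tomás: 08:00-09:30, 14:30-18:00.
The first common window of at least 30 minutes is 08:00-09:30, so the earliest start is 08:00.

08:00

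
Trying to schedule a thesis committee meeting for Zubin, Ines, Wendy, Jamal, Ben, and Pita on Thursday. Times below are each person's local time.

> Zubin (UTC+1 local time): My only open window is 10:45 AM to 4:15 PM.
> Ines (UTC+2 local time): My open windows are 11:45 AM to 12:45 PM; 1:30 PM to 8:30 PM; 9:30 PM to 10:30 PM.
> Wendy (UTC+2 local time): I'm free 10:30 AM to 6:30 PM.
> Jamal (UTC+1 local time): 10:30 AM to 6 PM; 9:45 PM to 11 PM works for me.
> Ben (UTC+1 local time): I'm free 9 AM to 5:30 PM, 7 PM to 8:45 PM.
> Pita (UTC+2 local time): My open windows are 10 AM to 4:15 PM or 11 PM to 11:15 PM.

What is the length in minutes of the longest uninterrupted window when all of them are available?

Zubin in UTC: 09:45-15:15 (subtract 1h to convert from UTC+1).
Ines in UTC: 09:45-10:45, 11:30-18:30, 19:30-20:30 (subtract 2h to convert from UTC+2).
Wendy in UTC: 08:30-16:30 (subtract 2h to convert from UTC+2).
Jamal in UTC: 09:30-17:00, 20:45-22:00 (subtract 1h to convert from UTC+1).
Ben in UTC: 08:00-16:30, 18:00-19:45 (subtract 1h to convert from UTC+1).
Pita in UTC: 08:00-14:15, 21:00-21:15 (subtract 2h to convert from UTC+2).
Zubin ∩ Ines: 09:45-10:45, 11:30-15:15.
Zubin ∩ Ines ∩ Wendy: 09:45-10:45, 11:30-15:15.
Zubin ∩ Ines ∩ Wendy ∩ Jamal: 09:45-10:45, 11:30-15:15.
Zubin ∩ Ines ∩ Wendy ∩ Jamal ∩ Ben: 09:45-10:45, 11:30-15:15.
Zubin ∩ Ines ∩ Wendy ∩ Jamal ∩ Ben ∩ Pita: 09:45-10:45, 11:30-14:15.
The longest is 11:30-14:15 at 165 minutes.

165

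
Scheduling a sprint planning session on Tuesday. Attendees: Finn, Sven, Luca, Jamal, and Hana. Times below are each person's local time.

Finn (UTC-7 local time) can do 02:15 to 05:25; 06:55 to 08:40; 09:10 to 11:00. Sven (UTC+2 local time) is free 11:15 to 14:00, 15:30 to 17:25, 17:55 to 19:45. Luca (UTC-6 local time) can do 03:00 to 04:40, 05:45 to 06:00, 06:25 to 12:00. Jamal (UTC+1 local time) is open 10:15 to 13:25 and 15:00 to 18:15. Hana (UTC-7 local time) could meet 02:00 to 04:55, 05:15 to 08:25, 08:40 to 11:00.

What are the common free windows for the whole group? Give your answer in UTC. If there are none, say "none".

09:15-10:40, 11:45-11:55, 14:00-15:25, 16:10-17:15

Finn in UTC: 09:15-12:25, 13:55-15:40, 16:10-18:00 (add 7h to convert from UTC-7).
Sven in UTC: 09:15-12:00, 13:30-15:25, 15:55-17:45 (subtract 2h to convert from UTC+2).
Luca in UTC: 09:00-10:40, 11:45-12:00, 12:25-18:00 (add 6h to convert from UTC-6).
Jamal in UTC: 09:15-12:25, 14:00-17:15 (subtract 1h to convert from UTC+1).
Hana in UTC: 09:00-11:55, 12:15-15:25, 15:40-18:00 (add 7h to convert from UTC-7).
Finn ∩ Sven: 09:15-12:00, 13:55-15:25, 16:10-17:45.
Finn ∩ Sven ∩ Luca: 09:15-10:40, 11:45-12:00, 13:55-15:25, 16:10-17:45.
Finn ∩ Sven ∩ Luca ∩ Jamal: 09:15-10:40, 11:45-12:00, 14:00-15:25, 16:10-17:15.
Finn ∩ Sven ∩ Luca ∩ Jamal ∩ Hana: 09:15-10:40, 11:45-11:55, 14:00-15:25, 16:10-17:15.
So the common availability across everyone is 09:15-10:40, 11:45-11:55, 14:00-15:25, 16:10-17:15.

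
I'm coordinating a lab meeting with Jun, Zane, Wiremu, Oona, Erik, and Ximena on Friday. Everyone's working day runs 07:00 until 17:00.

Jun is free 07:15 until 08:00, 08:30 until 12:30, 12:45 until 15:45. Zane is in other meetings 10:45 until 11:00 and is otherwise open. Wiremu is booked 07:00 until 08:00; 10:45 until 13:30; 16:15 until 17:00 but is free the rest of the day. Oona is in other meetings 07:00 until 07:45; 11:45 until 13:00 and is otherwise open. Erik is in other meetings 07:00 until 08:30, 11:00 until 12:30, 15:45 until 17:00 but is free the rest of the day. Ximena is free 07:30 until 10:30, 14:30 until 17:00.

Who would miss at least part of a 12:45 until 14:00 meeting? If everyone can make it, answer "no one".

Jun free: 07:15-08:00, 08:30-12:30, 12:45-15:45.
Zane free: 07:00-10:45, 11:00-17:00 (invert busy blocks within the working day).
Wiremu free: 08:00-10:45, 13:30-16:15 (invert busy blocks within the working day).
Oona free: 07:45-11:45, 13:00-17:00 (invert busy blocks within the working day).
Erik free: 08:30-11:00, 12:30-15:45 (invert busy blocks within the working day).
Ximena free: 07:30-10:30, 14:30-17:00.
Jun: free for 12:45-14:00. Zane: free for 12:45-14:00. Wiremu: not fully free for 12:45-14:00. Oona: not fully free for 12:45-14:00. Erik: free for 12:45-14:00. Ximena: not fully free for 12:45-14:00.

Oona, Wiremu, Ximena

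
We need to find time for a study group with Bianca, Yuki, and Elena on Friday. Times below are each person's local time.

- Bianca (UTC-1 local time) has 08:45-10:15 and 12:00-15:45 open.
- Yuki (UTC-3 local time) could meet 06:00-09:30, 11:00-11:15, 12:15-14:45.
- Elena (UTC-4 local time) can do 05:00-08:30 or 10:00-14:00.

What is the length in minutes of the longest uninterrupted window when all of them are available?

90

Bianca in UTC: 09:45-11:15, 13:00-16:45 (add 1h to convert from UTC-1).
Yuki in UTC: 09:00-12:30, 14:00-14:15, 15:15-17:45 (add 3h to convert from UTC-3).
Elena in UTC: 09:00-12:30, 14:00-18:00 (add 4h to convert from UTC-4).
Bianca ∩ Yuki: 09:45-11:15, 14:00-14:15, 15:15-16:45.
Bianca ∩ Yuki ∩ Elena: 09:45-11:15, 14:00-14:15, 15:15-16:45.
The longest is 09:45-11:15 at 90 minutes.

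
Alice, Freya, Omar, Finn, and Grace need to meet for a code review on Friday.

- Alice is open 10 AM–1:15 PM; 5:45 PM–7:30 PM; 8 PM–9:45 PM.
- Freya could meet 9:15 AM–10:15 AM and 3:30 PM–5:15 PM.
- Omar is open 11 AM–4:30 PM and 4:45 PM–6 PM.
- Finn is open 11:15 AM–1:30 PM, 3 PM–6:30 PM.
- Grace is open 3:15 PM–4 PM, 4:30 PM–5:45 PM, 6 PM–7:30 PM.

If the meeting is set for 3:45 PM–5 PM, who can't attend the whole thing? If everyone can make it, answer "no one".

Alice, Grace, Omar

Alice: not fully free for 15:45-17:00. Freya: free for 15:45-17:00. Omar: not fully free for 15:45-17:00. Finn: free for 15:45-17:00. Grace: not fully free for 15:45-17:00.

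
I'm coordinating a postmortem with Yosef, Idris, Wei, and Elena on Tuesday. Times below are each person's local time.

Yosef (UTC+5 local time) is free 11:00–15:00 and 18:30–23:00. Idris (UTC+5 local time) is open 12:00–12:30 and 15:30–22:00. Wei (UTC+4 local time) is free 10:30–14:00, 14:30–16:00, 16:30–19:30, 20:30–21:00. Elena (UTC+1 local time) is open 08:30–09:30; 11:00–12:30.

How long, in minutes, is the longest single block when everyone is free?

Yosef in UTC: 06:00-10:00, 13:30-18:00 (subtract 5h to convert from UTC+5).
Idris in UTC: 07:00-07:30, 10:30-17:00 (subtract 5h to convert from UTC+5).
Wei in UTC: 06:30-10:00, 10:30-12:00, 12:30-15:30, 16:30-17:00 (subtract 4h to convert from UTC+4).
Elena in UTC: 07:30-08:30, 10:00-11:30 (subtract 1h to convert from UTC+1).
Yosef ∩ Idris: 07:00-07:30, 13:30-17:00.
Yosef ∩ Idris ∩ Wei: 07:00-07:30, 13:30-15:30, 16:30-17:00.
Yosef ∩ Idris ∩ Wei ∩ Elena: ∅.
There is no time when everyone is free.
No common window exists, so the longest block is 0 minutes.

0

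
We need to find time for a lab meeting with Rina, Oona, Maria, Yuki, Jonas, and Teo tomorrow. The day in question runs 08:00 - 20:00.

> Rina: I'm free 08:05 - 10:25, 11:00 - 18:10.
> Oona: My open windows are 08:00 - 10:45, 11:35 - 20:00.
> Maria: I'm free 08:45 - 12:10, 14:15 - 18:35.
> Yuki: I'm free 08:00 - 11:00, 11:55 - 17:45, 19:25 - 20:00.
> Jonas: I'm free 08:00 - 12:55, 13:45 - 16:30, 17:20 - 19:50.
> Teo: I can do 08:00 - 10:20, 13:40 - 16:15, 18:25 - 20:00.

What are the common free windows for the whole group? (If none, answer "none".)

Rina ∩ Oona: 08:05-10:25, 11:35-18:10.
Rina ∩ Oona ∩ Maria: 08:45-10:25, 11:35-12:10, 14:15-18:10.
Rina ∩ Oona ∩ Maria ∩ Yuki: 08:45-10:25, 11:55-12:10, 14:15-17:45.
Rina ∩ Oona ∩ Maria ∩ Yuki ∩ Jonas: 08:45-10:25, 11:55-12:10, 14:15-16:30, 17:20-17:45.
Rina ∩ Oona ∩ Maria ∩ Yuki ∩ Jonas ∩ Teo: 08:45-10:20, 14:15-16:15.

08:45-10:20, 14:15-16:15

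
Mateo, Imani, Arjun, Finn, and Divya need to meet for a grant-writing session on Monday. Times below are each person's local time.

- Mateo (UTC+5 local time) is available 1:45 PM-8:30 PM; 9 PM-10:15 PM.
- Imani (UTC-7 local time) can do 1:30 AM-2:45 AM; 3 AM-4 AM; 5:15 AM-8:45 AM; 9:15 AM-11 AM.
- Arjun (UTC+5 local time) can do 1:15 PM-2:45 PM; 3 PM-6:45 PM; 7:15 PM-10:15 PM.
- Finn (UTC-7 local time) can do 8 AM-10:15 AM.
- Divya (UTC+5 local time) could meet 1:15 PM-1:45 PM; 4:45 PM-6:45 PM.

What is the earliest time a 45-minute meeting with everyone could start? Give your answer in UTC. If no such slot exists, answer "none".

none

Mateo in UTC: 08:45-15:30, 16:00-17:15 (subtract 5h to convert from UTC+5).
Imani in UTC: 08:30-09:45, 10:00-11:00, 12:15-15:45, 16:15-18:00 (add 7h to convert from UTC-7).
Arjun in UTC: 08:15-09:45, 10:00-13:45, 14:15-17:15 (subtract 5h to convert from UTC+5).
Finn in UTC: 15:00-17:15 (add 7h to convert from UTC-7).
Divya in UTC: 08:15-08:45, 11:45-13:45 (subtract 5h to convert from UTC+5).
Mateo ∩ Imani: 08:45-09:45, 10:00-11:00, 12:15-15:30, 16:15-17:15.
Mateo ∩ Imani ∩ Arjun: 08:45-09:45, 10:00-11:00, 12:15-13:45, 14:15-15:30, 16:15-17:15.
Mateo ∩ Imani ∩ Arjun ∩ Finn: 15:00-15:30, 16:15-17:15.
Mateo ∩ Imani ∩ Arjun ∩ Finn ∩ Divya: ∅.
There is no time when everyone is free.
No common window is at least 45 minutes long.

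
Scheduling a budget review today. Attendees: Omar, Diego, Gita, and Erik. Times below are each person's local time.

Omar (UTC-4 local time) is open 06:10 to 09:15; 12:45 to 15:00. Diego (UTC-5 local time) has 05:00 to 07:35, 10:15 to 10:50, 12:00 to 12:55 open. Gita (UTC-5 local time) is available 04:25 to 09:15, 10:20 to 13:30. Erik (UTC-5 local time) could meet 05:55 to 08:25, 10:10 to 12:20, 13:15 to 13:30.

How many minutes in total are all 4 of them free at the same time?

Omar in UTC: 10:10-13:15, 16:45-19:00 (add 4h to convert from UTC-4).
Diego in UTC: 10:00-12:35, 15:15-15:50, 17:00-17:55 (add 5h to convert from UTC-5).
Gita in UTC: 09:25-14:15, 15:20-18:30 (add 5h to convert from UTC-5).
Erik in UTC: 10:55-13:25, 15:10-17:20, 18:15-18:30 (add 5h to convert from UTC-5).
Omar ∩ Diego: 10:10-12:35, 17:00-17:55.
Omar ∩ Diego ∩ Gita: 10:10-12:35, 17:00-17:55.
Omar ∩ Diego ∩ Gita ∩ Erik: 10:55-12:35, 17:00-17:20.
Those are the intersection windows.
Summing the common windows: 100 + 20 = 120 minutes.

120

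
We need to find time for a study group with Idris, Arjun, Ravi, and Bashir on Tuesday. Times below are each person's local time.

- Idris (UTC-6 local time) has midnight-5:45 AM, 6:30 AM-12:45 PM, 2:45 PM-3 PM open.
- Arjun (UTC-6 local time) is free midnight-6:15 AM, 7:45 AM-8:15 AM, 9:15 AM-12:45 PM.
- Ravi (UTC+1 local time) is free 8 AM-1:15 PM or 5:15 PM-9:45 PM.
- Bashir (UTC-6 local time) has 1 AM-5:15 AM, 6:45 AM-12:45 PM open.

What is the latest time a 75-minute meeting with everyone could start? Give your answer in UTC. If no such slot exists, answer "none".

17:30

Idris in UTC: 06:00-11:45, 12:30-18:45, 20:45-21:00 (add 6h to convert from UTC-6).
Arjun in UTC: 06:00-12:15, 13:45-14:15, 15:15-18:45 (add 6h to convert from UTC-6).
Ravi in UTC: 07:00-12:15, 16:15-20:45 (subtract 1h to convert from UTC+1).
Bashir in UTC: 07:00-11:15, 12:45-18:45 (add 6h to convert from UTC-6).
Idris ∩ Arjun: 06:00-11:45, 13:45-14:15, 15:15-18:45.
Idris ∩ Arjun ∩ Ravi: 07:00-11:45, 16:15-18:45.
Idris ∩ Arjun ∩ Ravi ∩ Bashir: 07:00-11:15, 16:15-18:45.
Those are the intersection windows.
The last common window of at least 75 minutes is 16:15-18:45; a 75-minute meeting can start as late as 17:30 and still end by 18:45.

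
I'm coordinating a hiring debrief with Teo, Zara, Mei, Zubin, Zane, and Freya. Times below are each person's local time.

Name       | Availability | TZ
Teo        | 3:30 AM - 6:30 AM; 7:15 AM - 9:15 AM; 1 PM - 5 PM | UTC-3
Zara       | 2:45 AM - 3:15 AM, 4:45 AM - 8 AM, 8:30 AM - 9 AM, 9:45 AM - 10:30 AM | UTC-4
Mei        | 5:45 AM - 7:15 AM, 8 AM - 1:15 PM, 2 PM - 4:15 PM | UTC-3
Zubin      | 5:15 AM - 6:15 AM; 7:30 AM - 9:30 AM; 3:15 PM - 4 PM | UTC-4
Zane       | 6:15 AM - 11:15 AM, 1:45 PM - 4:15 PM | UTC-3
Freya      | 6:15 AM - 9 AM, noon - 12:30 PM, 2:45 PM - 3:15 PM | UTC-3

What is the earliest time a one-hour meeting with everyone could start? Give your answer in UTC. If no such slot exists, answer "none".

Teo in UTC: 06:30-09:30, 10:15-12:15, 16:00-20:00 (add 3h to convert from UTC-3).
Zara in UTC: 06:45-07:15, 08:45-12:00, 12:30-13:00, 13:45-14:30 (add 4h to convert from UTC-4).
Mei in UTC: 08:45-10:15, 11:00-16:15, 17:00-19:15 (add 3h to convert from UTC-3).
Zubin in UTC: 09:15-10:15, 11:30-13:30, 19:15-20:00 (add 4h to convert from UTC-4).
Zane in UTC: 09:15-14:15, 16:45-19:15 (add 3h to convert from UTC-3).
Freya in UTC: 09:15-12:00, 15:00-15:30, 17:45-18:15 (add 3h to convert from UTC-3).
Teo ∩ Zara: 06:45-07:15, 08:45-09:30, 10:15-12:00.
Teo ∩ Zara ∩ Mei: 08:45-09:30, 11:00-12:00.
Teo ∩ Zara ∩ Mei ∩ Zubin: 09:15-09:30, 11:30-12:00.
Teo ∩ Zara ∩ Mei ∩ Zubin ∩ Zane: 09:15-09:30, 11:30-12:00.
Teo ∩ Zara ∩ Mei ∩ Zubin ∩ Zane ∩ Freya: 09:15-09:30, 11:30-12:00.
No common window is at least 60 minutes long.

none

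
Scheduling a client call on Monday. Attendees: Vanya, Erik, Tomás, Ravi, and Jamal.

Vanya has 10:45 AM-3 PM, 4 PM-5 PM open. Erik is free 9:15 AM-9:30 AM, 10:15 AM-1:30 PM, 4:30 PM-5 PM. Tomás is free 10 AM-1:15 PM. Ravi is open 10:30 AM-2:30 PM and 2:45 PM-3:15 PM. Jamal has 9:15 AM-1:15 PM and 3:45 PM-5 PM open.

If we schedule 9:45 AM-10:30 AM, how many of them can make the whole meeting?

Jamal can make the full 09:45-10:30 slot — that's 1.

1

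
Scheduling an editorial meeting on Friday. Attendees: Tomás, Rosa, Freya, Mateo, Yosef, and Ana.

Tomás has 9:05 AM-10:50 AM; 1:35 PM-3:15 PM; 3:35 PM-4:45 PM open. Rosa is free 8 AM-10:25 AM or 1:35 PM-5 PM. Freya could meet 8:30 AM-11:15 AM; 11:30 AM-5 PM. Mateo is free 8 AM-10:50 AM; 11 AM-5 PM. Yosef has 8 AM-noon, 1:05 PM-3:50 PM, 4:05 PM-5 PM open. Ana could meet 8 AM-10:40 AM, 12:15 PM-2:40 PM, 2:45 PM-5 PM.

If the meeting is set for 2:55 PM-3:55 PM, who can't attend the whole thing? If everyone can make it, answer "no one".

Tomás, Yosef

Tomás: not fully free for 14:55-15:55. Rosa: free for 14:55-15:55. Freya: free for 14:55-15:55. Mateo: free for 14:55-15:55. Yosef: not fully free for 14:55-15:55. Ana: free for 14:55-15:55.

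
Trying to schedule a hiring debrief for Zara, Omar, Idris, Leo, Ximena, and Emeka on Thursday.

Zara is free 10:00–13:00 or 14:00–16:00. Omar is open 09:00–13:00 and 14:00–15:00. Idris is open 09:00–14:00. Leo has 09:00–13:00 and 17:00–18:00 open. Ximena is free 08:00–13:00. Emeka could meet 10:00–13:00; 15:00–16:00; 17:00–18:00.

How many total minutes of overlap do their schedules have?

Zara ∩ Omar: 10:00-13:00, 14:00-15:00.
Zara ∩ Omar ∩ Idris: 10:00-13:00.
Zara ∩ Omar ∩ Idris ∩ Leo: 10:00-13:00.
Zara ∩ Omar ∩ Idris ∩ Leo ∩ Ximena: 10:00-13:00.
Zara ∩ Omar ∩ Idris ∩ Leo ∩ Ximena ∩ Emeka: 10:00-13:00.
Those are the intersection windows.
That's a single block of 180 minutes.

180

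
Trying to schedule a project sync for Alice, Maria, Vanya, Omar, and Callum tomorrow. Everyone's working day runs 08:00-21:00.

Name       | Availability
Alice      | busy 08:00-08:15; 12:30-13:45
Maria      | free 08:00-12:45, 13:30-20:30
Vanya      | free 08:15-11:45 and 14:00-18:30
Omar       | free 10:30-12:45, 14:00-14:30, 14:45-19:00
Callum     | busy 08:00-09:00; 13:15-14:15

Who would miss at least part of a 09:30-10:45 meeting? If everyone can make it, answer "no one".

Omar

Alice free: 08:15-12:30, 13:45-21:00 (invert busy blocks within the working day).
Maria free: 08:00-12:45, 13:30-20:30.
Vanya free: 08:15-11:45, 14:00-18:30.
Omar free: 10:30-12:45, 14:00-14:30, 14:45-19:00.
Callum free: 09:00-13:15, 14:15-21:00 (invert busy blocks within the working day).
Alice: free for 09:30-10:45. Maria: free for 09:30-10:45. Vanya: free for 09:30-10:45. Omar: not fully free for 09:30-10:45. Callum: free for 09:30-10:45.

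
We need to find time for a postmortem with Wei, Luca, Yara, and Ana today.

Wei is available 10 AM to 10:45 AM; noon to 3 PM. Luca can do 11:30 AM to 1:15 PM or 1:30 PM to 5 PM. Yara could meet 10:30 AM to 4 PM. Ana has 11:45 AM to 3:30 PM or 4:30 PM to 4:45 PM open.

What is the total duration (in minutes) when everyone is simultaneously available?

Wei ∩ Luca: 12:00-13:15, 13:30-15:00.
Wei ∩ Luca ∩ Yara: 12:00-13:15, 13:30-15:00.
Wei ∩ Luca ∩ Yara ∩ Ana: 12:00-13:15, 13:30-15:00.
Summing the common windows: 75 + 90 = 165 minutes.

165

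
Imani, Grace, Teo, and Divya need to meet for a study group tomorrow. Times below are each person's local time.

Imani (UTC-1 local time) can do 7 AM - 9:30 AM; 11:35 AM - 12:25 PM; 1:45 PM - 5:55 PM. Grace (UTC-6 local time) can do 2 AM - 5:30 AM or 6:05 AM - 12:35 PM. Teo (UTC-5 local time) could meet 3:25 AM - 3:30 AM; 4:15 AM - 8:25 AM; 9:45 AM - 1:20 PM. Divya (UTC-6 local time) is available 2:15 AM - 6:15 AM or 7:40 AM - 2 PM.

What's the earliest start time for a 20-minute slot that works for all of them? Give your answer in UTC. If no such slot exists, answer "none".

Imani in UTC: 08:00-10:30, 12:35-13:25, 14:45-18:55 (add 1h to convert from UTC-1).
Grace in UTC: 08:00-11:30, 12:05-18:35 (add 6h to convert from UTC-6).
Teo in UTC: 08:25-08:30, 09:15-13:25, 14:45-18:20 (add 5h to convert from UTC-5).
Divya in UTC: 08:15-12:15, 13:40-20:00 (add 6h to convert from UTC-6).
Imani ∩ Grace: 08:00-10:30, 12:35-13:25, 14:45-18:35.
Imani ∩ Grace ∩ Teo: 08:25-08:30, 09:15-10:30, 12:35-13:25, 14:45-18:20.
Imani ∩ Grace ∩ Teo ∩ Divya: 08:25-08:30, 09:15-10:30, 14:45-18:20.
The first common window of at least 20 minutes is 09:15-10:30, so the earliest start is 09:15.

09:15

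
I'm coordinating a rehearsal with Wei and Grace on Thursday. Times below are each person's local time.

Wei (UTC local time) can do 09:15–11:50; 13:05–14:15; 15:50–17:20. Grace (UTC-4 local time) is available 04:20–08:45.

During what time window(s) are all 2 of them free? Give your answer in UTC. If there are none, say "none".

09:15-11:50

Wei in UTC: 09:15-11:50, 13:05-14:15, 15:50-17:20.
Grace in UTC: 08:20-12:45 (add 4h to convert from UTC-4).
Wei ∩ Grace: 09:15-11:50.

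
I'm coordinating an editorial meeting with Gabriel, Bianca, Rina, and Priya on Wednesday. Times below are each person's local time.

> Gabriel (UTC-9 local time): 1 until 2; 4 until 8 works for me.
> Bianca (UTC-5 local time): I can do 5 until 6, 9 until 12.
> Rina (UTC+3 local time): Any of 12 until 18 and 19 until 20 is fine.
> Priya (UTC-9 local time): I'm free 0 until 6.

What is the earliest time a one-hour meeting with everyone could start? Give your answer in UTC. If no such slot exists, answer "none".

10:00

Gabriel in UTC: 10:00-11:00, 13:00-17:00 (add 9h to convert from UTC-9).
Bianca in UTC: 10:00-11:00, 14:00-17:00 (add 5h to convert from UTC-5).
Rina in UTC: 09:00-15:00, 16:00-17:00 (subtract 3h to convert from UTC+3).
Priya in UTC: 09:00-15:00 (add 9h to convert from UTC-9).
Gabriel ∩ Bianca: 10:00-11:00, 14:00-17:00.
Gabriel ∩ Bianca ∩ Rina: 10:00-11:00, 14:00-15:00, 16:00-17:00.
Gabriel ∩ Bianca ∩ Rina ∩ Priya: 10:00-11:00, 14:00-15:00.
So the common availability across everyone is 10:00-11:00, 14:00-15:00.
The first common window of at least 60 minutes is 10:00-11:00, so the earliest start is 10:00.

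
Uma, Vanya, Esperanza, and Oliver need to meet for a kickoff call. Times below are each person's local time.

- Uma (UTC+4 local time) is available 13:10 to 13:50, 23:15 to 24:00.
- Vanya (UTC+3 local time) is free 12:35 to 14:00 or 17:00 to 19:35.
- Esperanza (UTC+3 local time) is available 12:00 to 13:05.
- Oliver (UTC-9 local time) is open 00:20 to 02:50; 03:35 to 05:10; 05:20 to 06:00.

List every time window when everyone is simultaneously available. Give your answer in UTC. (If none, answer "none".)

09:35-09:50

Uma in UTC: 09:10-09:50, 19:15-20:00 (subtract 4h to convert from UTC+4).
Vanya in UTC: 09:35-11:00, 14:00-16:35 (subtract 3h to convert from UTC+3).
Esperanza in UTC: 09:00-10:05 (subtract 3h to convert from UTC+3).
Oliver in UTC: 09:20-11:50, 12:35-14:10, 14:20-15:00 (add 9h to convert from UTC-9).
Uma ∩ Vanya: 09:35-09:50.
Uma ∩ Vanya ∩ Esperanza: 09:35-09:50.
Uma ∩ Vanya ∩ Esperanza ∩ Oliver: 09:35-09:50.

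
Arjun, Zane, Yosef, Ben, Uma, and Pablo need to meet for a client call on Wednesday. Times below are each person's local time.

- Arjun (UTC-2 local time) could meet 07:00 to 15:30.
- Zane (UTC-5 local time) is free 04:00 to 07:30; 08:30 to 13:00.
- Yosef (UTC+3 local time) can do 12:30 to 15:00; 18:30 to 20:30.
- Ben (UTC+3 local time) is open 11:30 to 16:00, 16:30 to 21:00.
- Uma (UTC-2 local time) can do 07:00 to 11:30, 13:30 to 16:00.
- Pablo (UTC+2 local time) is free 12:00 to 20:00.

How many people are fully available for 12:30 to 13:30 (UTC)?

Arjun in UTC: 09:00-17:30 (add 2h to convert from UTC-2).
Zane in UTC: 09:00-12:30, 13:30-18:00 (add 5h to convert from UTC-5).
Yosef in UTC: 09:30-12:00, 15:30-17:30 (subtract 3h to convert from UTC+3).
Ben in UTC: 08:30-13:00, 13:30-18:00 (subtract 3h to convert from UTC+3).
Uma in UTC: 09:00-13:30, 15:30-18:00 (add 2h to convert from UTC-2).
Pablo in UTC: 10:00-18:00 (subtract 2h to convert from UTC+2).
Arjun, Uma, and Pablo can make the full 12:30-13:30 slot — that's 3.

3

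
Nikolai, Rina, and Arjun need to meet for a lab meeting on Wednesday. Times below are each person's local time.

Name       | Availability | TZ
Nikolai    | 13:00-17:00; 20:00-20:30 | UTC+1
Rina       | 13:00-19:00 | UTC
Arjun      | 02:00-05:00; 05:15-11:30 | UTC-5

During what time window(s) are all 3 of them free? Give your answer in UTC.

Nikolai in UTC: 12:00-16:00, 19:00-19:30 (subtract 1h to convert from UTC+1).
Rina in UTC: 13:00-19:00.
Arjun in UTC: 07:00-10:00, 10:15-16:30 (add 5h to convert from UTC-5).
Nikolai ∩ Rina: 13:00-16:00.
Nikolai ∩ Rina ∩ Arjun: 13:00-16:00.

13:00-16:00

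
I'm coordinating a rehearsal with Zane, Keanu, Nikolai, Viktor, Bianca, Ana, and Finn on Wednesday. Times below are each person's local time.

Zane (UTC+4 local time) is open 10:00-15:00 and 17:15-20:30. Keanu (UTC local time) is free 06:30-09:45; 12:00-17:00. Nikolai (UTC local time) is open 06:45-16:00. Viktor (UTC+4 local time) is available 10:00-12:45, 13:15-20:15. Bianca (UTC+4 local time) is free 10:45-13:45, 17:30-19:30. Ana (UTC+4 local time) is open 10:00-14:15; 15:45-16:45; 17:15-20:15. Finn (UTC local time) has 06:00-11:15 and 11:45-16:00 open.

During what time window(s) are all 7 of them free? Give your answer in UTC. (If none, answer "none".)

Zane in UTC: 06:00-11:00, 13:15-16:30 (subtract 4h to convert from UTC+4).
Keanu in UTC: 06:30-09:45, 12:00-17:00.
Nikolai in UTC: 06:45-16:00.
Viktor in UTC: 06:00-08:45, 09:15-16:15 (subtract 4h to convert from UTC+4).
Bianca in UTC: 06:45-09:45, 13:30-15:30 (subtract 4h to convert from UTC+4).
Ana in UTC: 06:00-10:15, 11:45-12:45, 13:15-16:15 (subtract 4h to convert from UTC+4).
Finn in UTC: 06:00-11:15, 11:45-16:00.
Zane ∩ Keanu: 06:30-09:45, 13:15-16:30.
Zane ∩ Keanu ∩ Nikolai: 06:45-09:45, 13:15-16:00.
Zane ∩ Keanu ∩ Nikolai ∩ Viktor: 06:45-08:45, 09:15-09:45, 13:15-16:00.
Zane ∩ Keanu ∩ Nikolai ∩ Viktor ∩ Bianca: 06:45-08:45, 09:15-09:45, 13:30-15:30.
Zane ∩ Keanu ∩ Nikolai ∩ Viktor ∩ Bianca ∩ Ana: 06:45-08:45, 09:15-09:45, 13:30-15:30.
Zane ∩ Keanu ∩ Nikolai ∩ Viktor ∩ Bianca ∩ Ana ∩ Finn: 06:45-08:45, 09:15-09:45, 13:30-15:30.
Those are the intersection windows.

06:45-08:45, 09:15-09:45, 13:30-15:30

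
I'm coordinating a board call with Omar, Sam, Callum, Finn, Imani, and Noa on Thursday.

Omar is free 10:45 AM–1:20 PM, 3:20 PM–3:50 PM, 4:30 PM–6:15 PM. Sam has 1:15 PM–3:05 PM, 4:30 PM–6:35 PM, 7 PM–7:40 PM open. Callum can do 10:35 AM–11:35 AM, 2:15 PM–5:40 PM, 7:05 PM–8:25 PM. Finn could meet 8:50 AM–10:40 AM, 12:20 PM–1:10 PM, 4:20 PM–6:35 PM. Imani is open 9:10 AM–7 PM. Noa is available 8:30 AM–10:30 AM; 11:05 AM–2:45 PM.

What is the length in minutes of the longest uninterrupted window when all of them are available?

Omar ∩ Sam: 13:15-13:20, 16:30-18:15.
Omar ∩ Sam ∩ Callum: 16:30-17:40.
Omar ∩ Sam ∩ Callum ∩ Finn: 16:30-17:40.
Omar ∩ Sam ∩ Callum ∩ Finn ∩ Imani: 16:30-17:40.
Omar ∩ Sam ∩ Callum ∩ Finn ∩ Imani ∩ Noa: ∅.
There is no time when everyone is free.
No common window exists, so the longest block is 0 minutes.

0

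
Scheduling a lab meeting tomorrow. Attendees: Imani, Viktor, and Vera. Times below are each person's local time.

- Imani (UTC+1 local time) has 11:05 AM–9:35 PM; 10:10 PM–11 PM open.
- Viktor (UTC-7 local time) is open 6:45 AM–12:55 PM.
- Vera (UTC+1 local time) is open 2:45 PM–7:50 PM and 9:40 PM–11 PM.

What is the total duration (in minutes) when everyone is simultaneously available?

305

Imani in UTC: 10:05-20:35, 21:10-22:00 (subtract 1h to convert from UTC+1).
Viktor in UTC: 13:45-19:55 (add 7h to convert from UTC-7).
Vera in UTC: 13:45-18:50, 20:40-22:00 (subtract 1h to convert from UTC+1).
Imani ∩ Viktor: 13:45-19:55.
Imani ∩ Viktor ∩ Vera: 13:45-18:50.
That's a single block of 305 minutes.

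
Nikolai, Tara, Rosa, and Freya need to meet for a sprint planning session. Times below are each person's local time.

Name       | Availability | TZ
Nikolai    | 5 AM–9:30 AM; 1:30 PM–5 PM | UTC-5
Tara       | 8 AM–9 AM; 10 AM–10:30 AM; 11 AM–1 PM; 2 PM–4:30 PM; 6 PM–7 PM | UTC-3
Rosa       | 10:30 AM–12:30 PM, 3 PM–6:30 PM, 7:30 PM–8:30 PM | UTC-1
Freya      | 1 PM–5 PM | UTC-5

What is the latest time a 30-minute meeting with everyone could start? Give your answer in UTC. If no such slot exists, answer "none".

21:00

Nikolai in UTC: 10:00-14:30, 18:30-22:00 (add 5h to convert from UTC-5).
Tara in UTC: 11:00-12:00, 13:00-13:30, 14:00-16:00, 17:00-19:30, 21:00-22:00 (add 3h to convert from UTC-3).
Rosa in UTC: 11:30-13:30, 16:00-19:30, 20:30-21:30 (add 1h to convert from UTC-1).
Freya in UTC: 18:00-22:00 (add 5h to convert from UTC-5).
Nikolai ∩ Tara: 11:00-12:00, 13:00-13:30, 14:00-14:30, 18:30-19:30, 21:00-22:00.
Nikolai ∩ Tara ∩ Rosa: 11:30-12:00, 13:00-13:30, 18:30-19:30, 21:00-21:30.
Nikolai ∩ Tara ∩ Rosa ∩ Freya: 18:30-19:30, 21:00-21:30.
The last common window of at least 30 minutes is 21:00-21:30; a 30-minute meeting can start as late as 21:00 and still end by 21:30.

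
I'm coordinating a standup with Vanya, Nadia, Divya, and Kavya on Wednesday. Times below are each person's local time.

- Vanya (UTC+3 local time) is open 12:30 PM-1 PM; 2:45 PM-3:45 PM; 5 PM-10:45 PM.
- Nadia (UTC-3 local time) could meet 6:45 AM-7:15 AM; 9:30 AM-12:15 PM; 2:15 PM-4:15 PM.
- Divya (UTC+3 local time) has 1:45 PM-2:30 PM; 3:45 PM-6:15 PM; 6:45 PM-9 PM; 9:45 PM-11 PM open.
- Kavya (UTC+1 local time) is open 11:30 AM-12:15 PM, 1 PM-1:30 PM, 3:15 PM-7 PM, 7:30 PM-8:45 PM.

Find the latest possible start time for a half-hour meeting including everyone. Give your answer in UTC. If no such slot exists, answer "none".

Vanya in UTC: 09:30-10:00, 11:45-12:45, 14:00-19:45 (subtract 3h to convert from UTC+3).
Nadia in UTC: 09:45-10:15, 12:30-15:15, 17:15-19:15 (add 3h to convert from UTC-3).
Divya in UTC: 10:45-11:30, 12:45-15:15, 15:45-18:00, 18:45-20:00 (subtract 3h to convert from UTC+3).
Kavya in UTC: 10:30-11:15, 12:00-12:30, 14:15-18:00, 18:30-19:45 (subtract 1h to convert from UTC+1).
Vanya ∩ Nadia: 09:45-10:00, 12:30-12:45, 14:00-15:15, 17:15-19:15.
Vanya ∩ Nadia ∩ Divya: 14:00-15:15, 17:15-18:00, 18:45-19:15.
Vanya ∩ Nadia ∩ Divya ∩ Kavya: 14:15-15:15, 17:15-18:00, 18:45-19:15.
The last common window of at least 30 minutes is 18:45-19:15; a 30-minute meeting can start as late as 18:45 and still end by 19:15.

18:45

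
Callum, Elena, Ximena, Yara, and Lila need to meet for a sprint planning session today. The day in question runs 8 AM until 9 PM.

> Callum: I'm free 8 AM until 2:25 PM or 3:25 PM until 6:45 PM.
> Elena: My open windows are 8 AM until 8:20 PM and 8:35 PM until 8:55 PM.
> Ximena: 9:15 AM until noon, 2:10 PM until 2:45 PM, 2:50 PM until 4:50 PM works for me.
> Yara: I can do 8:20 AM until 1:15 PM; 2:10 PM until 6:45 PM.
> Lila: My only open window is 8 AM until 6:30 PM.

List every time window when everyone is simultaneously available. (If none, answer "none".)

Callum ∩ Elena: 08:00-14:25, 15:25-18:45.
Callum ∩ Elena ∩ Ximena: 09:15-12:00, 14:10-14:25, 15:25-16:50.
Callum ∩ Elena ∩ Ximena ∩ Yara: 09:15-12:00, 14:10-14:25, 15:25-16:50.
Callum ∩ Elena ∩ Ximena ∩ Yara ∩ Lila: 09:15-12:00, 14:10-14:25, 15:25-16:50.

09:15-12:00, 14:10-14:25, 15:25-16:50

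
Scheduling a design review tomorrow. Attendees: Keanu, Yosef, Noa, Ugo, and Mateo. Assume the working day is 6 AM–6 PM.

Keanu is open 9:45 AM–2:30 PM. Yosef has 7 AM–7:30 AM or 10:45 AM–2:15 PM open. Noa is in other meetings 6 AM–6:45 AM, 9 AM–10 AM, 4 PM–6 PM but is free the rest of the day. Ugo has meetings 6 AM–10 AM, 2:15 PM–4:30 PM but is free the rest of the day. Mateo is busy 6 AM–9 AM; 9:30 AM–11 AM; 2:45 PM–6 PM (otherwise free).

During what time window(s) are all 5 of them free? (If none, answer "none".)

11:00-14:15

Keanu free: 09:45-14:30.
Yosef free: 07:00-07:30, 10:45-14:15.
Noa free: 06:45-09:00, 10:00-16:00 (invert busy blocks within the working day).
Ugo free: 10:00-14:15, 16:30-18:00 (invert busy blocks within the working day).
Mateo free: 09:00-09:30, 11:00-14:45 (invert busy blocks within the working day).
Keanu ∩ Yosef: 10:45-14:15.
Keanu ∩ Yosef ∩ Noa: 10:45-14:15.
Keanu ∩ Yosef ∩ Noa ∩ Ugo: 10:45-14:15.
Keanu ∩ Yosef ∩ Noa ∩ Ugo ∩ Mateo: 11:00-14:15.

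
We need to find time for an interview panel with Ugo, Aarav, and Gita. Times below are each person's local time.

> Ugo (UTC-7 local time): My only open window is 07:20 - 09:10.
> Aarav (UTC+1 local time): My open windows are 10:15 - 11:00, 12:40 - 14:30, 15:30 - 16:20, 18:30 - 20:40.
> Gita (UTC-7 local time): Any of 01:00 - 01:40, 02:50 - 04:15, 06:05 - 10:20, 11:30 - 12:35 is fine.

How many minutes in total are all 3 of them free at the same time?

50

Ugo in UTC: 14:20-16:10 (add 7h to convert from UTC-7).
Aarav in UTC: 09:15-10:00, 11:40-13:30, 14:30-15:20, 17:30-19:40 (subtract 1h to convert from UTC+1).
Gita in UTC: 08:00-08:40, 09:50-11:15, 13:05-17:20, 18:30-19:35 (add 7h to convert from UTC-7).
Ugo ∩ Aarav: 14:30-15:20.
Ugo ∩ Aarav ∩ Gita: 14:30-15:20.
That's a single block of 50 minutes.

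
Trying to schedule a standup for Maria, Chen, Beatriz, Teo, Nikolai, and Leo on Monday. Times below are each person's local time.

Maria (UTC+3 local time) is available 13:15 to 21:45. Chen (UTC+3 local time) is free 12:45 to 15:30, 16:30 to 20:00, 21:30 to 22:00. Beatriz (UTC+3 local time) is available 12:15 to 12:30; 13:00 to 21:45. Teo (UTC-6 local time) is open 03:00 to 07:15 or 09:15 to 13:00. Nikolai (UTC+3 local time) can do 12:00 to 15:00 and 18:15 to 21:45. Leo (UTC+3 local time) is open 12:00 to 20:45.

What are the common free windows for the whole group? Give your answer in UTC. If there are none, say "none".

10:15-12:00, 15:15-17:00

Maria in UTC: 10:15-18:45 (subtract 3h to convert from UTC+3).
Chen in UTC: 09:45-12:30, 13:30-17:00, 18:30-19:00 (subtract 3h to convert from UTC+3).
Beatriz in UTC: 09:15-09:30, 10:00-18:45 (subtract 3h to convert from UTC+3).
Teo in UTC: 09:00-13:15, 15:15-19:00 (add 6h to convert from UTC-6).
Nikolai in UTC: 09:00-12:00, 15:15-18:45 (subtract 3h to convert from UTC+3).
Leo in UTC: 09:00-17:45 (subtract 3h to convert from UTC+3).
Maria ∩ Chen: 10:15-12:30, 13:30-17:00, 18:30-18:45.
Maria ∩ Chen ∩ Beatriz: 10:15-12:30, 13:30-17:00, 18:30-18:45.
Maria ∩ Chen ∩ Beatriz ∩ Teo: 10:15-12:30, 15:15-17:00, 18:30-18:45.
Maria ∩ Chen ∩ Beatriz ∩ Teo ∩ Nikolai: 10:15-12:00, 15:15-17:00, 18:30-18:45.
Maria ∩ Chen ∩ Beatriz ∩ Teo ∩ Nikolai ∩ Leo: 10:15-12:00, 15:15-17:00.
So the common availability across everyone is 10:15-12:00, 15:15-17:00.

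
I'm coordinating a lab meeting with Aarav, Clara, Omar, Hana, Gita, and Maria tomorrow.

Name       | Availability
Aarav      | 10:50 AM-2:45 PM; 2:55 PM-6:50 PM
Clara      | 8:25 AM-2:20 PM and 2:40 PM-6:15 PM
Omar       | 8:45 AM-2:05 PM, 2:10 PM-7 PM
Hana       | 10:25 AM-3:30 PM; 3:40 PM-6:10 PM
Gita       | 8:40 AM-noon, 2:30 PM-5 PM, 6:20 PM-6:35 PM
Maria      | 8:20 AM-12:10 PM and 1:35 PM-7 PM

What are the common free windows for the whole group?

10:50-12:00, 14:40-14:45, 14:55-15:30, 15:40-17:00

Aarav ∩ Clara: 10:50-14:20, 14:40-14:45, 14:55-18:15.
Aarav ∩ Clara ∩ Omar: 10:50-14:05, 14:10-14:20, 14:40-14:45, 14:55-18:15.
Aarav ∩ Clara ∩ Omar ∩ Hana: 10:50-14:05, 14:10-14:20, 14:40-14:45, 14:55-15:30, 15:40-18:10.
Aarav ∩ Clara ∩ Omar ∩ Hana ∩ Gita: 10:50-12:00, 14:40-14:45, 14:55-15:30, 15:40-17:00.
Aarav ∩ Clara ∩ Omar ∩ Hana ∩ Gita ∩ Maria: 10:50-12:00, 14:40-14:45, 14:55-15:30, 15:40-17:00.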